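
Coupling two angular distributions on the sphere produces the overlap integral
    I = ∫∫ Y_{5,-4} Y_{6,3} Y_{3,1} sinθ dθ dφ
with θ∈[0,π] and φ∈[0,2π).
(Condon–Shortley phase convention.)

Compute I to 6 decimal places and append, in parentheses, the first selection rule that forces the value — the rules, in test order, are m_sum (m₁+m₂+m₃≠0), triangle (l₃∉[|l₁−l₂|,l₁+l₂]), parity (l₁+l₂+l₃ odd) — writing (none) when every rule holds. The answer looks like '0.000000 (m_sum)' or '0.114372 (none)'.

Rules hold: Σm=0, L=14 even, 1≤3≤11.
N = 11·13·7 = 1001
Δ = 8!·2!·4!/15! = 1/675675
Racah Σ t=3..5: t=3:−1/8640 t=4:+1/2304 t=5:−1/8640 = 7/34560
⇒ 3j(5 6 3; 0 0 0)² = 7/429, sgn -1
Racah Σ t=7..8: t=7:−1/40320 t=8:+1/241920 = -1/48384
⇒ 3j(5 6 3; -4 3 1)² = 24/1001, sgn -1
4πI² = N·(3j₀)²·(3jₘ)² = 56/143
I = +1·√(0.391608/4π) = 0.17653103
No selection rule forces the value: the integral is nonzero (none).

0.176531 (none)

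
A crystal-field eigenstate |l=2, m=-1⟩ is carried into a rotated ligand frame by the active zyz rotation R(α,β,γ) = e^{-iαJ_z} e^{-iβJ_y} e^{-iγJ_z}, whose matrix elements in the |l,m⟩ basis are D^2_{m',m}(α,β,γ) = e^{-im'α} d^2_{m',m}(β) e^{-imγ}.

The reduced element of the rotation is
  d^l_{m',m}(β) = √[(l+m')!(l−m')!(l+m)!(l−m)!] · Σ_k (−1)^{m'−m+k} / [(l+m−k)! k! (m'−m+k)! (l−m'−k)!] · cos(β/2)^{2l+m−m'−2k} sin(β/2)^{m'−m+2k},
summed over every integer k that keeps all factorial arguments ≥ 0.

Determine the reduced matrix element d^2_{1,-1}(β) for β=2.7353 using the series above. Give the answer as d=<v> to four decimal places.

d=-0.8031

d^2_{1,-1}(β=2.7353) via the finite sum:
c=cos(2.735300/2)=0.201752, s=sin(2.735300/2)=0.979437; N=√[6·1·1·6]=6.000000
k∈{0,1} keeps every argument non-negative
  k=0: (−1)^2·6.0000/(2)·0.2018^2·0.9794^2 = +0.117141
  k=1: (−1)^3·6.0000/(6)·0.2018^0·0.9794^4 = -0.920249
d^2_{1,-1}(2.7353) = +0.117141 -0.920249 = -0.803108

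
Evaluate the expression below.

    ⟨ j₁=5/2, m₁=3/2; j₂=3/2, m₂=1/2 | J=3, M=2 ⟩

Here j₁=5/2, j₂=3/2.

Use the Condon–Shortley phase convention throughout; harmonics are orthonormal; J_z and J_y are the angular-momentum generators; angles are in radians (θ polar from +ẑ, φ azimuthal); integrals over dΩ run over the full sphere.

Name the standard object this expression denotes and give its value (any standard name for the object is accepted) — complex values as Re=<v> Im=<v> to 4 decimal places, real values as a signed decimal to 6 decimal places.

This is a Clebsch–Gordan (vector-coupling) coefficient.
√[7·1!4!2!/8! · 4!1!2!1!5!1!] = √(48)
  +(−1)^0/∏(0,1,1,2,3,0)! = 1/12  (running 1/12)
  +(−1)^1/∏(1,0,0,1,4,1)! = -1/24  (running 1/24)
⟨..|..⟩ = √(48)·(1/24) = +0.288675

Clebsch–Gordan coefficient, +√(1/12) ≈ +0.288675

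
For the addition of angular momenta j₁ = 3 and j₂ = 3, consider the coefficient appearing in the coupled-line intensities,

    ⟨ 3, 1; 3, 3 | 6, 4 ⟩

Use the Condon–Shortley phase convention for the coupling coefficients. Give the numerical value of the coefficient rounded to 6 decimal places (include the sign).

triangle: 0!×6!×6!/13! = 518400/6227020800
(j±m)!: 4!×2!×6!×0!×10!×2! = 250822656000
prefactor² = (2J+1)×Δ×N² = 2985984000/11
  k=0: +1/(0!×0!×2!×6!×4!×0!) = 1/34560
Σ = 1/34560  ⇒  CG² = 2985984000/11×(1/34560)² = 5/22
CG = +√(5/22) = +0.476731

+√(5/22) ≈ +0.476731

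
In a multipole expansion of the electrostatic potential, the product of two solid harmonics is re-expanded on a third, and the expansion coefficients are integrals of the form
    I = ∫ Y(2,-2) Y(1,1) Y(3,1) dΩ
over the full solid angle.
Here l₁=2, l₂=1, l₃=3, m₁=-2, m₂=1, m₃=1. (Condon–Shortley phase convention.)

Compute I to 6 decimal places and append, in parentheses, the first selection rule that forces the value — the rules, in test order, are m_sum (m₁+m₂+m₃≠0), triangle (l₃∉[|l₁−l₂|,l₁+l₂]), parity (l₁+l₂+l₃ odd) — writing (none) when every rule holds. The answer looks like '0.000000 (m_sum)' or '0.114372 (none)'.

-0.082589 (none)

Rules hold: Σm=0, L=6 even, 1≤3≤3.
N = 5·3·7 = 105
Δ = 0!·4!·2!/7! = 1/105
Racah Σ t=0..0: t=0:+1/4 = 1/4
⇒ 3j(2 1 3; 0 0 0)² = 3/35, sgn -1
Racah Σ t=0..0: t=0:+1/48 = 1/48
⇒ 3j(2 1 3; -2 1 1)² = 1/105, sgn +1
4πI² = N·(3j₀)²·(3jₘ)² = 3/35
I = -1·√(0.0857143/4π) = -0.08258890
No selection rule forces the value: the integral is nonzero (none).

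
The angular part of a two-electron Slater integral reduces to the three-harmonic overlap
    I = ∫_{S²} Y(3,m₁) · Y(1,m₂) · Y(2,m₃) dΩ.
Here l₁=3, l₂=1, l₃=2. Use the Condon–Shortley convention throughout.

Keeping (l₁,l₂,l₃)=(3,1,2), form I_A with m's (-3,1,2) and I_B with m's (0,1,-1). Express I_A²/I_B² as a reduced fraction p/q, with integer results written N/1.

5/1

l's match ⇒ only the (l;m) 3-j factors differ between A and B.
A: triangle coeff Δ(3,1,2) = 1/105; Σ_t [2,2]: t=2:+1/48 = 1/48; (3j)²=1/7 [(3 1 2; -3 1 2)], sign=+1
B: triangle coeff Δ(3,1,2) = 1/105; Σ_t [2,2]: t=2:+1/12 = 1/12; (3j)²=1/35 [(3 1 2; 0 1 -1)], sign=-1
I_A²/I_B² = (1/7)/(1/35) = 5/1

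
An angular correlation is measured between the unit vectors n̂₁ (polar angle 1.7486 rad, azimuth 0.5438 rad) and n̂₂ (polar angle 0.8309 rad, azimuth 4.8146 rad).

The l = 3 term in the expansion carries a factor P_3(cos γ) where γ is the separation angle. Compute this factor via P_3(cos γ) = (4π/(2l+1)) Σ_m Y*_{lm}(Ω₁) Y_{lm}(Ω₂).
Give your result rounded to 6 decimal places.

0.446222

Expand P_3 via completeness: Σ_{m} conj(Y_{3,m}) at Ω₁ times Y_{3,m} at Ω₂ —
  m=-3: Y*=-0.02409 + 0.39707j  Y=-0.05073 - 0.16023j  product 0.06484 - 0.01628j
  m=-2: Y*=-0.08135 - 0.15506j  Y=-0.36800 + 0.07629j  product 0.04177 + 0.05085j
  m=-1: Y*=-0.22963 - 0.13883j  Y=0.03100 + 0.30221j  product 0.03484 - 0.07370j
  m=+0: Y*=0.18769 + 0.00000j  Y=-0.18296 + 0.00000j  product -0.03434 + 0.00000j
  m=+1: Y*=0.22963 - 0.13883j  Y=-0.03100 + 0.30221j  product 0.03484 + 0.07370j
  m=+2: Y*=-0.08135 + 0.15506j  Y=-0.36800 - 0.07629j  product 0.04177 - 0.05085j
  m=+3: Y*=0.02409 + 0.39707j  Y=0.05073 - 0.16023j  product 0.06484 + 0.01628j
Total Σ_m = 0.24856 + 0.00000j. Multiply by 1.795196: 0.44622 + 0.00000j. P_3(cos γ) = 0.446222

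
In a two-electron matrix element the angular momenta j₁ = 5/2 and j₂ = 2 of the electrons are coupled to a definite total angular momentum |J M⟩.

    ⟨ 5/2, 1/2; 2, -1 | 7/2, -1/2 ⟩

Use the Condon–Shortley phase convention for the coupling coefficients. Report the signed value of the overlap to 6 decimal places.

j₁+j₂−J=1  J+j₁−j₂=4  J−j₁+j₂=3  j₁+j₂+J+1=9
(j₁±m₁, j₂±m₂, J±M) = (3,2,1,3,3,4)
P² = 1152/35
sum k=0..1:
  [0] +1/8 = 1/8
  [1] −1/36 = -1/36
S = 7/72
C² = P²·S² = 14/45 ; C = +0.557773

+√(14/45) = +0.557773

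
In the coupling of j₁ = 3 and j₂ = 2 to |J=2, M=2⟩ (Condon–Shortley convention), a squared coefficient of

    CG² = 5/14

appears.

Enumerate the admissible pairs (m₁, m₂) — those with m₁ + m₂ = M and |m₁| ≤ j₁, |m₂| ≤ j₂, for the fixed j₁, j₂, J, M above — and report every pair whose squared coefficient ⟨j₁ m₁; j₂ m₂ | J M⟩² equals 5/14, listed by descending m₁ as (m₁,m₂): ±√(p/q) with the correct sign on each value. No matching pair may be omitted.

(3,-1): +√(5/14); (2,0): −√(5/14)

Admissible pairs with m₁+m₂ = M = 2: (0,2), (1,1), (2,0), (3,-1)
  (m₁,m₂)=(3,-1): CG² = 5/14, CG = +√(5/14)   ← matches the target
  (m₁,m₂)=(2,0): CG² = 5/14, CG = −√(5/14)   ← matches the target
  (m₁,m₂)=(1,1): CG² = 3/14, CG = +√(3/14)
  (m₁,m₂)=(0,2): CG² = 1/14, CG = −√(1/14)
Pairs with CG² = 5/14: (3,-1): +√(5/14); (2,0): −√(5/14)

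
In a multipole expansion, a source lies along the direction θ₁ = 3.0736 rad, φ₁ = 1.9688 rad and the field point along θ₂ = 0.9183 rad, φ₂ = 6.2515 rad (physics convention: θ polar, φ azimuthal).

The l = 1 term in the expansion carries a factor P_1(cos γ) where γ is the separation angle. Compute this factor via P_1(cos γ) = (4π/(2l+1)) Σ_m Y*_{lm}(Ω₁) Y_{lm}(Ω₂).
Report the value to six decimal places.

Expand P_1 via completeness: Σ_{m} conj(Y_{1,m}) at Ω₁ times Y_{1,m} at Ω₂ —
  m=-1: Y*=-0.00910 + 0.02164j  Y=0.27438 + 0.00870j  product -0.00268 + 0.00586j
  m=+0: Y*=-0.48747 + 0.00000j  Y=0.29667 + 0.00000j  product -0.14462 + 0.00000j
  m=+1: Y*=0.00910 + 0.02164j  Y=-0.27438 + 0.00870j  product -0.00268 - 0.00586j
Accumulated sum -0.14999 + 0.00000j; after 4π/(2l+1) scaling, -0.62826 + 0.00000j ⇒ P_1 = -0.628258

-0.628258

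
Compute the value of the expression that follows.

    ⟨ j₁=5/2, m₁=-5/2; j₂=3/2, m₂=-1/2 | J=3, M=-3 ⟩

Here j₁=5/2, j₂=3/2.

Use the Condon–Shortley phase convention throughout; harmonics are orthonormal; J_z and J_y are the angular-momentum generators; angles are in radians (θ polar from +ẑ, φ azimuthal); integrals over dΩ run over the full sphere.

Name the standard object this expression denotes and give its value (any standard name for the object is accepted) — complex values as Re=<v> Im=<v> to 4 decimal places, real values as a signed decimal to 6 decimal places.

Clebsch–Gordan coefficient, −√(5/8) ≈ -0.790569

This is a Clebsch–Gordan (vector-coupling) coefficient.
√[7·1!4!2!/8! · 0!5!1!2!0!6!] = √(1440)
  +(−1)^1/∏(1,0,4,0,0,2)! = -1/48  (running -1/48)
⟨..|..⟩ = √(1440)·(-1/48) = -0.790569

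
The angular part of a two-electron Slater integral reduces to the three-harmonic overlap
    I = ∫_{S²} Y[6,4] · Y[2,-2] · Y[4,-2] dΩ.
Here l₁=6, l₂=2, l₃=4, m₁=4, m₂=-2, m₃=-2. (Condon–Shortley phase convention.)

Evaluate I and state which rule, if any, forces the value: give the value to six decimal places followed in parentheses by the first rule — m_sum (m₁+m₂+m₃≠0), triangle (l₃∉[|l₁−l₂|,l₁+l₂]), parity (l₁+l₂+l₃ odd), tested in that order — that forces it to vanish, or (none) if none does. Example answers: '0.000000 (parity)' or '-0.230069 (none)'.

Rules hold: Σm=0, L=12 even, 4≤4≤8.
N = 13·5·9 = 585
Δ = 4!·8!·0!/13! = 1/6435
Racah Σ t=2..2: t=2:+1/2304 = 1/2304
⇒ 3j(6 2 4; 0 0 0)² = 5/143, sgn +1
Racah Σ t=0..0: t=0:+1/34560 = 1/34560
⇒ 3j(6 2 4; 4 -2 -2)² = 14/429, sgn +1
4πI² = N·(3j₀)²·(3jₘ)² = 1050/1573
I = +1·√(0.667514/4π) = 0.23047581
No selection rule forces the value: the integral is nonzero (none).

0.230476 (none)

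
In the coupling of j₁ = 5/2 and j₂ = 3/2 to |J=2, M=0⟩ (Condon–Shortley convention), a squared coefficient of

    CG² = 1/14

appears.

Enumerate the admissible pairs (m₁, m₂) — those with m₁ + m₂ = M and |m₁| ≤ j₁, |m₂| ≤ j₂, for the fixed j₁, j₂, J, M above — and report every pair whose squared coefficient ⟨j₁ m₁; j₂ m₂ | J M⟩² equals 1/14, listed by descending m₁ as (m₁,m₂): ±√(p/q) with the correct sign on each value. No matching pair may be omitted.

(1/2,-1/2): −√(1/14); (-1/2,1/2): −√(1/14)

Admissible pairs with m₁+m₂ = M = 0: (-3/2,3/2), (-1/2,1/2), (1/2,-1/2), (3/2,-3/2)
  (m₁,m₂)=(3/2,-3/2): CG² = 3/7, CG = +√(3/7)
  (m₁,m₂)=(1/2,-1/2): CG² = 1/14, CG = −√(1/14)   ← matches the target
  (m₁,m₂)=(-1/2,1/2): CG² = 1/14, CG = −√(1/14)   ← matches the target
  (m₁,m₂)=(-3/2,3/2): CG² = 3/7, CG = +√(3/7)
Pairs with CG² = 1/14: (1/2,-1/2): −√(1/14); (-1/2,1/2): −√(1/14)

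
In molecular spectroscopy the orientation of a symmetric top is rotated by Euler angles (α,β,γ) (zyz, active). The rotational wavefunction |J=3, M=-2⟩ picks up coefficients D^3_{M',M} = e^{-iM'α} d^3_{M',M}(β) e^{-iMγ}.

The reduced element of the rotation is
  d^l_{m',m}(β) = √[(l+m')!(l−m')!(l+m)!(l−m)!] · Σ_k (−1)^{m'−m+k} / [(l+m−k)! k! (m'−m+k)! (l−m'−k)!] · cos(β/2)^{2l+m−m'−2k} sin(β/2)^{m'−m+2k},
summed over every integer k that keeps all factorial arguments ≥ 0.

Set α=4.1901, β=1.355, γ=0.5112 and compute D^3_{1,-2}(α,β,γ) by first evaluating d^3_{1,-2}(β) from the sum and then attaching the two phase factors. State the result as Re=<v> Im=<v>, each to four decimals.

First d^3_{1,-2}(β=1.3550), then the phase factors e^{-i(1)α} and e^{-i(-2)γ}:
With c≡cos(β/2)=0.779142 and s≡sin(β/2)=0.626847, N=[24·2·1·120]^{1/2}=75.894664
Admissible k: 0..1 (factorial args all ≥0)
  k=0: (−1)^3·75.8947/(12)·0.7791^3·0.6268^3 = -0.736826
  k=1: (−1)^4·75.8947/(24)·0.7791^1·0.6268^5 = +0.238465
d^3_{1,-2}(1.3550) = -0.736826 +0.238465 = -0.498361
D = (-0.498865+0.866680i)·(-0.498361)·(+0.521319+0.853362i) = +0.498191-0.013009i

Re=0.4982 Im=-0.0130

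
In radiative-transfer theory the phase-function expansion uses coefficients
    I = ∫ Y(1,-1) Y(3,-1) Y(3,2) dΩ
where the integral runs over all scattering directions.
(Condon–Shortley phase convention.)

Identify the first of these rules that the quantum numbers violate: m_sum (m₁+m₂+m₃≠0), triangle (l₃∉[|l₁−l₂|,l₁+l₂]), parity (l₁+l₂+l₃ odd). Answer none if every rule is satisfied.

parity

m₁+m₂+m₃ = -1 − 1 + 2 = 0  ✓
triangle: |1−3|=2 ≤ l₃=3 ≤ 1+3=4  ✓
parity: l₁+l₂+l₃ = 7 is odd  ✗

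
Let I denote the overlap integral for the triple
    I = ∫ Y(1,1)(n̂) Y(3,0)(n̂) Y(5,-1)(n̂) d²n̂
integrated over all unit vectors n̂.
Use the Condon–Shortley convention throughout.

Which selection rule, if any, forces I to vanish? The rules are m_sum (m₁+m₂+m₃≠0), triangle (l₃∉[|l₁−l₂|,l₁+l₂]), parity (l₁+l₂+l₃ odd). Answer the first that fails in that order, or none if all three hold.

Σmᵢ = 0  ✓
l₃∈[|l₁−l₂|,l₁+l₂]=[2,4] required, l₃=5 fails  ✗
Σlᵢ = 9 ⇒ odd

triangle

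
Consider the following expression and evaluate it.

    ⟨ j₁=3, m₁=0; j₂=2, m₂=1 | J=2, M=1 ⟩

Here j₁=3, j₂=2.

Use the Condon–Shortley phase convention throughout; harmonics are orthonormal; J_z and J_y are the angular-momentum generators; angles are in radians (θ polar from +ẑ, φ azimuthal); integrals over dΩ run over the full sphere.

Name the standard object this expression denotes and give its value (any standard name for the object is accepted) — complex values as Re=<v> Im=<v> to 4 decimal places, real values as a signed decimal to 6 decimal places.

Clebsch–Gordan coefficient, +√(2/7) ≈ +0.534522

This is a Clebsch–Gordan (vector-coupling) coefficient.
triangle: 3!*3!*1!/8! = 36/40320
(j±m)!: 3!*3!*3!*1!*3!*1! = 1296
prefactor² = (2J+1)*Δ*N² = 81/14
  k=2: +1/(2!*1!*1!*1!*2!*0!) = 1/4
  k=3: −1/(3!*0!*0!*0!*3!*1!) = -1/36
Σ = 2/9  ⇒  CG² = 81/14*(2/9)² = 2/7
CG = +√(2/7) = +0.534522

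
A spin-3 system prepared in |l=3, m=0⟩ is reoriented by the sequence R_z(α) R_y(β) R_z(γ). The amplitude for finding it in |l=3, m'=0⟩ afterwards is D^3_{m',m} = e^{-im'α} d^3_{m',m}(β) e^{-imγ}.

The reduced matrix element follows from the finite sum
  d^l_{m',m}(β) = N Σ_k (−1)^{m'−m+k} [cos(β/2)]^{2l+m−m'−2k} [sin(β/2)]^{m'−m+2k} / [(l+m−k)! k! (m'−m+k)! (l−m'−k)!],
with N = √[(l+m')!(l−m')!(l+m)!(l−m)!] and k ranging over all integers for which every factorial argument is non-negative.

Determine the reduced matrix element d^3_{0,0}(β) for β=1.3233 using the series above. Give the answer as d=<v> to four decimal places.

d=-0.3307

d^3_{0,0}(β=1.3233) via the finite sum:
c=cos(1.323300/2)=0.788980, s=sin(1.323300/2)=0.614420; N=√[6·6·6·6]=36.000000
Admissible k: 0..3 (factorial args all ≥0)
  k=0: (−1)^0·36.0000/(36)·0.7890^6·0.6144^0 = +0.241209
  k=1: (−1)^1·36.0000/(4)·0.7890^4·0.6144^2 = -1.316544
  k=2: (−1)^2·36.0000/(4)·0.7890^2·0.6144^4 = +0.798425
  k=3: (−1)^3·36.0000/(36)·0.7890^0·0.6144^6 = -0.053801
d^3_{0,0}(1.3233) = +0.241209 -1.316544 +0.798425 -0.053801 = -0.330711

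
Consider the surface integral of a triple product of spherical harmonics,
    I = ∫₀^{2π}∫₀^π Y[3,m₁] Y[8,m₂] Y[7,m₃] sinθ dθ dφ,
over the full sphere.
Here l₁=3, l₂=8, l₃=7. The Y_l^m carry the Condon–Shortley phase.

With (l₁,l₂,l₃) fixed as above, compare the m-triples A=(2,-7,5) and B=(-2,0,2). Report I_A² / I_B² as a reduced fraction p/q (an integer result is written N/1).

Same 3,8,7: normalisation and zero-m 3j drop out of the ratio.
A: Δ: 4! 2! 12! / 19! → 1/5290740; sum: t=0:+1/958003200 t=1:−1/5748019200 = 1/1149603840; 3j²(3 8 7; 2 -7 5) = Δ·Π!·Σ² = 125/5814  (sign +1)
B: Δ: 4! 2! 12! / 19! → 1/5290740; sum: t=3:−1/7257600 t=4:+1/23224320 = -11/116121600; 3j²(3 8 7; -2 0 2) = Δ·Π!·Σ² = 121/8398  (sign +1)
I_A²/I_B² = (125/5814)/(121/8398) = 1625/1089

1625/1089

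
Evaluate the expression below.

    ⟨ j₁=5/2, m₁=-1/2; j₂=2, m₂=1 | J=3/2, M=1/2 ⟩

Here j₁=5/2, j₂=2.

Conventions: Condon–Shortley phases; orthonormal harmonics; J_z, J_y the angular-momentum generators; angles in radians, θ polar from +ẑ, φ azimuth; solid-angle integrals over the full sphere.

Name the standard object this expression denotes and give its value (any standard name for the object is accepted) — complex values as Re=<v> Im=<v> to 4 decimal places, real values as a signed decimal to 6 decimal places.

This is a Clebsch–Gordan (vector-coupling) coefficient.
triangle: 3!×2!×1!/7! = 12/5040
(j±m)!: 2!×3!×3!×1!×2!×1! = 144
prefactor² = (2J+1)×Δ×N² = 48/35
  k=2: +1/(2!×1!×1!×1!×1!×0!) = 1/2
  k=3: −1/(3!×0!×0!×0!×2!×1!) = -1/12
Σ = 5/12  ⇒  CG² = 48/35×(5/12)² = 5/21
CG = +√(5/21) = +0.487950

Clebsch–Gordan coefficient, +√(5/21) ≈ +0.487950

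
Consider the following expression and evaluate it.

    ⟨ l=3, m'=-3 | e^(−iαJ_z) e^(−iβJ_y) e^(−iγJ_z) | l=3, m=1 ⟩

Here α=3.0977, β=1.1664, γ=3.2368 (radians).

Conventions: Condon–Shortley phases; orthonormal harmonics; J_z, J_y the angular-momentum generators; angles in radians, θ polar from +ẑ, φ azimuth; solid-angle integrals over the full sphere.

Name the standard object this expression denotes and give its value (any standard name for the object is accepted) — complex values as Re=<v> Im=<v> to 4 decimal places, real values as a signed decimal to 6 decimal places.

Wigner D-matrix element, Re=0.2418 Im=-0.0558

This is a Wigner D-matrix element — the rotation-matrix element ⟨l m'| R(α,β,γ) |l m⟩ in the angular-momentum basis.
D^3_{-3,1}(3.0977,1.1664,3.2368) = e^{-i·-3·3.0977}·d^3_{-3,1}(1.1664)·e^{-i·1·3.2368}. Compute d first:
With c≡cos(β/2)=0.834705 and s≡sin(β/2)=0.550698, N=[1·720·24·2]^{1/2}=185.903201
Admissible k: 4..4 (factorial args all ≥0)
  k=4: (−1)^0·185.9032/(48)·0.8347^2·0.5507^4 = +0.248179
d^3_{-3,1}(1.1664) = +0.248179
D = (-0.991343+0.131298i)·(+0.248179)·(-0.995471+0.095064i) = +0.241818-0.055826i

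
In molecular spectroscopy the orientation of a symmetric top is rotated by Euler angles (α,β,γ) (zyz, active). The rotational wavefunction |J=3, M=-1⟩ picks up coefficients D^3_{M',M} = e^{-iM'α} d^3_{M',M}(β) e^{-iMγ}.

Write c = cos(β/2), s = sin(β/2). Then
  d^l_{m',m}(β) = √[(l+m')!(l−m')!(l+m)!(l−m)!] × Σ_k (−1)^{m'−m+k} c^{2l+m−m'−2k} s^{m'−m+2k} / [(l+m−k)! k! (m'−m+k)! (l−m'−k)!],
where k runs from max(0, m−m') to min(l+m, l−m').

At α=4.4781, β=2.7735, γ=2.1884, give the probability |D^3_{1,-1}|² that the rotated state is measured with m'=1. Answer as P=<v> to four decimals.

P=0.4344

D^3_{1,-1}(4.4781,2.7735,2.1884) = e^{-i·1·4.4781}·d^3_{1,-1}(2.7735)·e^{-i·-1·2.1884}. Compute d first:
c=cos(2.773500/2)=0.183009, s=sin(2.773500/2)=0.983111; N=√[24·2·2·24]=48.000000
k: max(0,(-1)−(1))=0 … min(3+(-1),3−(1))=2
  k=0: (−1)^2·48.0000/(8)·0.1830^4·0.9831^2 = +0.006505
  k=1: (−1)^3·48.0000/(6)·0.1830^2·0.9831^4 = -0.250291
  k=2: (−1)^4·48.0000/(48)·0.1830^0·0.9831^6 = +0.902851
d^3_{1,-1}(2.7735) = +0.006505 -0.250291 +0.902851 = +0.659064
|D^3_{1,-1}|² = |d^3_{1,-1}(β)|² = (+0.659064)² = 0.434366 (the z-rotation phases have unit modulus)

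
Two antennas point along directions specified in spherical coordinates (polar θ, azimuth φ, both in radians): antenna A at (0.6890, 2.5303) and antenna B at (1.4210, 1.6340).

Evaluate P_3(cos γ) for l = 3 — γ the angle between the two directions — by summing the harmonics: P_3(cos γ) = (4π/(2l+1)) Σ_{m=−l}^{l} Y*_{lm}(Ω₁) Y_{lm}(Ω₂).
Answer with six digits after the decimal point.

-0.434352

Summing Y*_{l m}(θ₁,φ₁)·Y_{l m}(θ₂,φ₂) over m ∈ [−3, 3]; prefactor 4π/(2·3+1) = 1.795196:
  m=-3: Y*=+0.027882+0.103527i  Y=+0.076025+0.396134i  product -0.038891+0.018916i
  m=-2: Y*=+0.108798-0.299716i  Y=-0.147931+0.018800i  product -0.010460+0.046383i
  m=-1: Y*=-0.332985+0.233371i  Y=+0.017936+0.283408i  product -0.072112-0.090185i
  m=+0: Y*=-0.006046-0.000000i  Y=-0.160873+0.000000i  product +0.000973+0.000000i
  m=+1: Y*=+0.332985+0.233371i  Y=-0.017936+0.283408i  product -0.072112+0.090185i
  m=+2: Y*=+0.108798+0.299716i  Y=-0.147931-0.018800i  product -0.010460-0.046383i
  m=+3: Y*=-0.027882+0.103527i  Y=-0.076025+0.396134i  product -0.038891-0.018916i
Accumulated sum -0.241953+0.000000i; after 4π/(2l+1) scaling, -0.434352+0.000000i ⇒ P_3 = -0.434352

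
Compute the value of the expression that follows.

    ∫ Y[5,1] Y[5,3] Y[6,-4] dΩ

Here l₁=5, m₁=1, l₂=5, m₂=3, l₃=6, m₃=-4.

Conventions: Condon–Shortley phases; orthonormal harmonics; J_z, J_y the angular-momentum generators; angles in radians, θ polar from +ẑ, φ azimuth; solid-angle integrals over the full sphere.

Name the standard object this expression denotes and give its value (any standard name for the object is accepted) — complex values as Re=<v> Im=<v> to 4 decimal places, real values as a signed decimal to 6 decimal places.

This is a Gaunt coefficient — the integral of a triple product of spherical harmonics over the sphere.
m-sum 0 ✓  L=16 even ✓  0≤6≤10 ✓
Π(2lᵢ+1) = 11×11×13 = 1573
triangle coeff Δ(5,5,6) = 1/28588560
Σ_t [0,4]: t=0:+1/345600 t=1:−1/13824 t=2:+1/5184 t=3:−1/13824 t=4:+1/345600 = 7/129600
(3j)²=80/7293 [(5 5 6; 0 0 0)], sign=+1
Σ_t [2,4]: t=2:+1/138240 t=3:−1/86400 t=4:+1/829440 = -13/4147200
(3j)²=13/3740 [(5 5 6; 1 3 -4)], sign=-1
⇒ 4πI² = 52/867
I = (-1)√(52/867/(4π)) = -0.06908555

Gaunt coefficient, -0.069086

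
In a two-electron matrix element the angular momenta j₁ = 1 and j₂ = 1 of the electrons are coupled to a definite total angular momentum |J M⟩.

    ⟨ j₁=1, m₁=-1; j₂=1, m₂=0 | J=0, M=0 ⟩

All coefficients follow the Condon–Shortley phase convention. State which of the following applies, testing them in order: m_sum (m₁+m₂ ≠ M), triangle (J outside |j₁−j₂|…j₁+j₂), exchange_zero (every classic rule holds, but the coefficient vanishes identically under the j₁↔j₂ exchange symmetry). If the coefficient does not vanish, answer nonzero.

m-sum: m₁+m₂ = -1+0 = -1, M = 0  ✗ ⇒ coefficient is 0

m_sum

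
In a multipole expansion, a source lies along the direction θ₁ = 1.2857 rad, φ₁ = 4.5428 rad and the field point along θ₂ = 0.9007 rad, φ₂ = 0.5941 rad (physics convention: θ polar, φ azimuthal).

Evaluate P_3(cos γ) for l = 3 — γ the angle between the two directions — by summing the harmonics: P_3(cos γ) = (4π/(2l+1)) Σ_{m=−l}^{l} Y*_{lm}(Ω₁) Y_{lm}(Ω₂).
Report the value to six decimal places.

Addition theorem: P_3(cos γ) = (4π/7) Σ_m Y*_{lm}(Ω₁) Y_{lm}(Ω₂), m = −3…3:
  m=-3: (0.179600, 0.322013) × (-0.042169, -0.196397) = (0.055669, -0.048852)  (running Σ = (0.055669, -0.048852))
  m=-2: (-0.249617, 0.088068) × (0.145560, -0.361705) = (-0.004480, 0.103107)  (running Σ = (0.051189, 0.054255))
  m=-1: (0.031641, 0.184785) × (0.194905, -0.131661) = (0.030496, 0.031850)  (running Σ = (0.081685, 0.086104))
  m=0: (-0.273357, -0.000000) × (-0.248317, 0.000000) = (0.067879, 0.000000)  (running Σ = (0.149564, 0.086104))
  m=1: (-0.031641, 0.184785) × (-0.194905, -0.131661) = (0.030496, -0.031850)  (running Σ = (0.180060, 0.054255))
  m=2: (-0.249617, -0.088068) × (0.145560, 0.361705) = (-0.004480, -0.103107)  (running Σ = (0.175580, -0.048852))
  m=3: (-0.179600, 0.322013) × (0.042169, -0.196397) = (0.055669, 0.048852)  (running Σ = (0.231249, 0.000000))
Accumulated sum (0.231249, 0.000000); after 4π/(2l+1) scaling, (0.415137, 0.000000) ⇒ P_3 = 0.415137

0.415137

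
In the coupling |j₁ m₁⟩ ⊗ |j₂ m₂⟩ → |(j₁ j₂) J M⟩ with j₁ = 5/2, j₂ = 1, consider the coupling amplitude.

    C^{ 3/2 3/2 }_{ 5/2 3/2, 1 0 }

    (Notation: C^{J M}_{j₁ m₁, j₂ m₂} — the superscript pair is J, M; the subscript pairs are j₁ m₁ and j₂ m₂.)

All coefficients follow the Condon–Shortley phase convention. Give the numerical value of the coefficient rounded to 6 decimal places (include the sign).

j₁+j₂−J=2  J+j₁−j₂=3  J−j₁+j₂=0  j₁+j₂+J+1=6
(j₁±m₁, j₂±m₂, J±M) = (4,1,1,1,3,0)
P² = 48/5
sum k=1..1:
  [1] −1/6 = -1/6
S = -1/6
C² = P²·S² = 4/15 ; C = -0.516398

−√(4/15) = -0.516398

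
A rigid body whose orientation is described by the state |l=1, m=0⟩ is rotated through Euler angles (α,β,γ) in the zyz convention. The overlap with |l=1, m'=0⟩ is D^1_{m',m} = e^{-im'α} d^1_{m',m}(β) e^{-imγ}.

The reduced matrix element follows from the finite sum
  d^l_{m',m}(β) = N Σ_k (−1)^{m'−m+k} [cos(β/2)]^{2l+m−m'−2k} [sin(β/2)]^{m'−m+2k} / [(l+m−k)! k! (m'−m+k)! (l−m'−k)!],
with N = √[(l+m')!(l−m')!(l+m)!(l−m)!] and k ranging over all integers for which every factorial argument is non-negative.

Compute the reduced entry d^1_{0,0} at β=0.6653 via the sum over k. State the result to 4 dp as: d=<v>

d^1_{0,0}(β=0.6653) via the finite sum:
With c≡cos(β/2)=0.945180 and s≡sin(β/2)=0.326549, N=[1·1·1·1]^{1/2}=1.000000
The bounds max(0,m−m')=0 and min(l+m,l−m')=1 give 2 terms
  k=0: (−1)^0·1.0000/(1)·0.9452^2·0.3265^0 = +0.893366
  k=1: (−1)^1·1.0000/(1)·0.9452^0·0.3265^2 = -0.106634
d^1_{0,0}(0.6653) = +0.893366 -0.106634 = +0.786732

d=0.7867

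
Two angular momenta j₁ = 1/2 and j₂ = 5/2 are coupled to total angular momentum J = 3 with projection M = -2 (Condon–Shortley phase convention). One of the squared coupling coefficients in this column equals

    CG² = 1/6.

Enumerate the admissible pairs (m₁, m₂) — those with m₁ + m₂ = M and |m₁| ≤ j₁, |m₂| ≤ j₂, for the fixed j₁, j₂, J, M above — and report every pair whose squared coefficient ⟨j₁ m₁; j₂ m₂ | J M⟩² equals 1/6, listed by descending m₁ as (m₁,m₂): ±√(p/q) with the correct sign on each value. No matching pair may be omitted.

Admissible pairs with m₁+m₂ = M = -2: (-1/2,-3/2), (1/2,-5/2)
  (m₁,m₂)=(1/2,-5/2): CG² = 1/6, CG = +√(1/6)   ← matches the target
  (m₁,m₂)=(-1/2,-3/2): CG² = 5/6, CG = +√(5/6)
Pairs with CG² = 1/6: (1/2,-5/2): +√(1/6)

(1/2,-5/2): +√(1/6)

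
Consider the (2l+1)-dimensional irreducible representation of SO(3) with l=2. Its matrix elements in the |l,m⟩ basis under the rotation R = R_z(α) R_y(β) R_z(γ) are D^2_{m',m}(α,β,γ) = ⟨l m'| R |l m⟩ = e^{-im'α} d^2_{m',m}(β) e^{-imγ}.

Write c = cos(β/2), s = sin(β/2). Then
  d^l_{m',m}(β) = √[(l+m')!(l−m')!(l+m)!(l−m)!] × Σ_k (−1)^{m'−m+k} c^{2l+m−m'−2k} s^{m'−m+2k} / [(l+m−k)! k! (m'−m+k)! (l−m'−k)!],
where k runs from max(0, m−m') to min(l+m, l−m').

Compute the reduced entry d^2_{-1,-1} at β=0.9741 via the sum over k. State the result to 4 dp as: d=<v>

d=0.0967

d^2_{-1,-1}(β=0.9741) via the finite sum:
With c≡cos(β/2)=0.883717 and s≡sin(β/2)=0.468021, N=[1·6·1·6]^{1/2}=6.000000
k: max(0,(-1)−(-1))=0 … min(2+(-1),2−(-1))=1
  k=0: (−1)^0·6.0000/(6)·0.8837^4·0.4680^0 = +0.609893
  k=1: (−1)^1·6.0000/(2)·0.8837^2·0.4680^2 = -0.513191
d^2_{-1,-1}(0.9741) = +0.609893 -0.513191 = +0.096702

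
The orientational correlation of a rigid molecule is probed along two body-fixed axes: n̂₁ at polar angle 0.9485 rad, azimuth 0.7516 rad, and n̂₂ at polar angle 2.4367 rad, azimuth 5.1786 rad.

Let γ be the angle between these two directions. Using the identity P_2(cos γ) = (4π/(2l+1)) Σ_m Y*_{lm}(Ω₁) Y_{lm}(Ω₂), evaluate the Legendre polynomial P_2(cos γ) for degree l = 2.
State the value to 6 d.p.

Summing Y*_{l m}(θ₁,φ₁)·Y_{l m}(θ₂,φ₂) over m ∈ [−2, 2]; prefactor 4π/(2·2+1) = 2.513274:
  m=-2: (0.01723 + 0.25445j) × (-0.09664 + 0.13024j) = -0.03480 - 0.02235j  (running Σ = -0.03480 - 0.02235j)
  m=-1: (0.26733 + 0.24984j) × (-0.17139 - 0.34059j) = 0.03928 - 0.13387j  (running Σ = 0.00447 - 0.15621j)
  m=0: (0.00610 + 0.00000j) × (0.23354 + 0.00000j) = 0.00142 + 0.00000j  (running Σ = 0.00590 - 0.15621j)
  m=1: (-0.26733 + 0.24984j) × (0.17139 - 0.34059j) = 0.03928 + 0.13387j  (running Σ = 0.04517 - 0.02235j)
  m=2: (0.01723 - 0.25445j) × (-0.09664 - 0.13024j) = -0.03480 + 0.02235j  (running Σ = 0.01037 + 0.00000j)
Total Σ_m = 0.01037 + 0.00000j. Multiply by 2.513274: 0.02607 + 0.00000j. P_2(cos γ) = 0.026066

0.026066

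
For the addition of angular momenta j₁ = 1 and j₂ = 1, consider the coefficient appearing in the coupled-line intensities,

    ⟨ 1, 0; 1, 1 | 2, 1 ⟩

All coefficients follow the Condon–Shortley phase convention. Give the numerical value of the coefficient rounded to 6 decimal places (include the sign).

√[5·0!2!2!/5! · 1!1!2!0!3!1!] = √(2)
  +(−1)^0/∏(0,0,1,2,1,0)! = 1/2  (running 1/2)
⟨..|..⟩ = √(2)·(1/2) = +0.707107

+√(1/2) ≈ +0.707107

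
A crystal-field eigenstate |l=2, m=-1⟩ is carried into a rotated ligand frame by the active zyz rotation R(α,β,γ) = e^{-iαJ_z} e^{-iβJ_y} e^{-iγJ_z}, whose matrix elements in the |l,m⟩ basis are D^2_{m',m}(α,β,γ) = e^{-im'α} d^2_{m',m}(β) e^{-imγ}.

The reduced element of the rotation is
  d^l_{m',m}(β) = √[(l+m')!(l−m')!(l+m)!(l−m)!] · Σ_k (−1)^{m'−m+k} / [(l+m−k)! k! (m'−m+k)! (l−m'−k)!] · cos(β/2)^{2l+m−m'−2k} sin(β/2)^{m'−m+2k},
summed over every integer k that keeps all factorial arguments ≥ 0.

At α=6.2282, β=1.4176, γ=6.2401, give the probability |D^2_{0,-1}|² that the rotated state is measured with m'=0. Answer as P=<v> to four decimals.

First d^2_{0,-1}(β=1.4176), then the phase factors e^{-i(0)α} and e^{-i(-1)γ}:
With c≡cos(β/2)=0.759144 and s≡sin(β/2)=0.650923, N=[2·2·1·6]^{1/2}=4.898979
k: max(0,(-1)−(0))=0 … min(2+(-1),2−(0))=1
  k=0: (−1)^1·4.8990/(2)·0.7591^3·0.6509^1 = -0.697553
  k=1: (−1)^2·4.8990/(2)·0.7591^1·0.6509^3 = +0.512848
d^2_{0,-1}(1.4176) = -0.697553 +0.512848 = -0.184705
|D^2_{0,-1}|² = |d^2_{0,-1}(β)|² = (-0.184705)² = 0.034116 (the z-rotation phases have unit modulus)

P=0.0341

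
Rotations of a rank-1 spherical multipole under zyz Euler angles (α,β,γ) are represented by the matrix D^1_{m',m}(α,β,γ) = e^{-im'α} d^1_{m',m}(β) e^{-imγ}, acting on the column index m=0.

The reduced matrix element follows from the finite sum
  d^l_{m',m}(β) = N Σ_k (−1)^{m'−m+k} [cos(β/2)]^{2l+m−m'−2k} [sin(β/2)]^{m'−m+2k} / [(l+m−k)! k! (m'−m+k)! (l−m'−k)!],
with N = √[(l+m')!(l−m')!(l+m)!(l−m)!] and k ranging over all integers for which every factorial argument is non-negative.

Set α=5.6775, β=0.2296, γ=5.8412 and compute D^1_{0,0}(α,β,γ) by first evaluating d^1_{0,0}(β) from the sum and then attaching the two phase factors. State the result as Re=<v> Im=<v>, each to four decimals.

First d^1_{0,0}(β=0.2296), then the phase factors e^{-i(0)α} and e^{-i(0)γ}:
Half-angle: c=0.993418, s=0.114548. N=√(1·1·1·1)=1.000000
Admissible k: 0..1 (factorial args all ≥0)
  k=0: (−1)^0·1.0000/(1)·0.9934^2·0.1145^0 = +0.986879
  k=1: (−1)^1·1.0000/(1)·0.9934^0·0.1145^2 = -0.013121
d^1_{0,0}(0.2296) = +0.986879 -0.013121 = +0.973758
D = (+1.000000+0.000000i)·(+0.973758)·(+1.000000+0.000000i) = +0.973758+0.000000i

Re=0.9738 Im=0.0000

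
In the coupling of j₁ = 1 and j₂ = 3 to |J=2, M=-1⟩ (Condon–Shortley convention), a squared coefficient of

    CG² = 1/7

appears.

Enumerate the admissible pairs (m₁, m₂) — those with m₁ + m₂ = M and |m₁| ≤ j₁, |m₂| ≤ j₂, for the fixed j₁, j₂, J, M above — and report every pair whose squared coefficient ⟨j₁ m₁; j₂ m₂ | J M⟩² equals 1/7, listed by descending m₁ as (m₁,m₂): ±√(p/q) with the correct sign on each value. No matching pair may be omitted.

(-1,0): +√(1/7)

Admissible pairs with m₁+m₂ = M = -1: (-1,0), (0,-1), (1,-2)
  (m₁,m₂)=(1,-2): CG² = 10/21, CG = +√(10/21)
  (m₁,m₂)=(0,-1): CG² = 8/21, CG = −√(8/21)
  (m₁,m₂)=(-1,0): CG² = 1/7, CG = +√(1/7)   ← matches the target
Pairs with CG² = 1/7: (-1,0): +√(1/7)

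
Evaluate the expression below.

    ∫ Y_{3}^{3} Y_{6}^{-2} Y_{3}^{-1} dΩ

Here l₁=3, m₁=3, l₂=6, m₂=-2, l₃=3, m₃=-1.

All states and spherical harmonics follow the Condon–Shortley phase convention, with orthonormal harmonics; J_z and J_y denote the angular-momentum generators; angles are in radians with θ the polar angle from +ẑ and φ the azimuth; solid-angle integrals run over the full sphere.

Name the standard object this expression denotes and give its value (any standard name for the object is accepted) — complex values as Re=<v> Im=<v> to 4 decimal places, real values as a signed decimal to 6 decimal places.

Gaunt coefficient, +0.062728

This is a Gaunt coefficient — the integral of a triple product of spherical harmonics over the sphere.
Rules hold: Σm=0, L=12 even, 3≤3≤9.
N = 7·13·7 = 637
Δ = 6!·0!·6!/13! = 1/12012
Racah Σ t=3..3: t=3:−1/1296 = -1/1296
⇒ 3j(3 6 3; 0 0 0)² = 100/3003, sgn +1
Racah Σ t=0..0: t=0:+1/34560 = 1/34560
⇒ 3j(3 6 3; 3 -2 -1)² = 1/429, sgn +1
4πI² = N·(3j₀)²·(3jₘ)² = 700/14157
I = +1·√(0.0494455/4π) = 0.06272757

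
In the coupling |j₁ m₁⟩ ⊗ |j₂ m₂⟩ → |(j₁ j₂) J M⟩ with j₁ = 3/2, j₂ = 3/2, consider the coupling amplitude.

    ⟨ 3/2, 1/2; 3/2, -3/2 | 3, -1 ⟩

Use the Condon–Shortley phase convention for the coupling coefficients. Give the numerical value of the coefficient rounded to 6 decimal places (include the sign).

triangle: 0!*3!*3!/7! = 36/5040
(j±m)!: 2!*1!*0!*3!*2!*4! = 576
prefactor² = (2J+1)*Δ*N² = 144/5
  k=0: +1/(0!*0!*1!*0!*2!*3!) = 1/12
Σ = 1/12  ⇒  CG² = 144/5*(1/12)² = 1/5
CG = +√(1/5) = +0.447214

+√(1/5) = +0.447214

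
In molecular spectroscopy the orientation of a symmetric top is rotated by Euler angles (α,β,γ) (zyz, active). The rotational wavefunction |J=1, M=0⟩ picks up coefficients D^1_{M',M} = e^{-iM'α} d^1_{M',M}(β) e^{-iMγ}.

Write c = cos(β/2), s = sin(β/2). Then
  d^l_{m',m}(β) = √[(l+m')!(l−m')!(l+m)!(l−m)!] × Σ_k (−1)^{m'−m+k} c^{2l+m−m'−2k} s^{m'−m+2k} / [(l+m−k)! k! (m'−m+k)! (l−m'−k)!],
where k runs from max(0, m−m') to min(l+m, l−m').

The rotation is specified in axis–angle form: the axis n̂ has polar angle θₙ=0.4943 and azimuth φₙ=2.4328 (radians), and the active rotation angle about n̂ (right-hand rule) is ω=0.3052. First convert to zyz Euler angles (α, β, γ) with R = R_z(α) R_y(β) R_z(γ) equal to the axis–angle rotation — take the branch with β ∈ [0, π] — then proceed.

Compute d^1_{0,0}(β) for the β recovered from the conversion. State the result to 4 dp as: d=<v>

d=0.9896

Axis–angle → zyz. n̂ = (sinθₙcosφₙ, sinθₙsinφₙ, cosθₙ) = (-0.360152, +0.308805, +0.880301), ω = 0.3052.
R = I cosω + sinω [n̂]ₓ + (1−cosω) n̂n̂ᵀ gives
  R = [+0.959781, -0.269656, +0.078140; +0.259377, +0.958194, +0.120782; -0.107443, -0.095657, +0.989599]
β = atan2(√(R₁₃²+R₂₃²), R₃₃) = 0.144356; α = atan2(R₂₃, R₁₃) mod 2π = 0.996572; γ = atan2(R₃₂, −R₃₁) mod 2π = 5.555750
d^1_{0,0}(β=0.1444) via the finite sum:
Half-angle: c=0.997396, s=0.072115. N=√(1·1·1·1)=1.000000
Admissible k: 0..1 (factorial args all ≥0)
  k=0: (−1)^0·1.0000/(1)·0.9974^2·0.0721^0 = +0.994799
  k=1: (−1)^1·1.0000/(1)·0.9974^0·0.0721^2 = -0.005201
d^1_{0,0}(0.1444) = +0.994799 -0.005201 = +0.989599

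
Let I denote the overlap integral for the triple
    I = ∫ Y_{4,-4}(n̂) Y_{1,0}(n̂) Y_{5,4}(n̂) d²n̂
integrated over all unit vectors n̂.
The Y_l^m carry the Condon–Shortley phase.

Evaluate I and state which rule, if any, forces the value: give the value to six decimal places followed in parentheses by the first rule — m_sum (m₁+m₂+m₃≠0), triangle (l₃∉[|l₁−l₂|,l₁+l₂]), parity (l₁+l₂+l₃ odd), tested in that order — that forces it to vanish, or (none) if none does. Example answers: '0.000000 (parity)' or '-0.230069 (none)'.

Checks pass: Σm=0; 10 even; l₃=5∈[3,5].
(2·4+1)(2·1+1)(2·5+1) = 297
Δ: 0! 8! 2! / 11! → 1/495
sum: t=0:+1/576 = 1/576
3j²(4 1 5; 0 0 0) = Δ·Π!·Σ² = 5/99  (sign -1)
sum: t=0:+1/40320 = 1/40320
3j²(4 1 5; -4 0 4) = Δ·Π!·Σ² = 1/55  (sign -1)
combine: 4πI² = 297·5/99·1/55 = 3/11
take √, sign +1: I = 0.14731920
No selection rule forces the value: the integral is nonzero (none).

0.147319 (none)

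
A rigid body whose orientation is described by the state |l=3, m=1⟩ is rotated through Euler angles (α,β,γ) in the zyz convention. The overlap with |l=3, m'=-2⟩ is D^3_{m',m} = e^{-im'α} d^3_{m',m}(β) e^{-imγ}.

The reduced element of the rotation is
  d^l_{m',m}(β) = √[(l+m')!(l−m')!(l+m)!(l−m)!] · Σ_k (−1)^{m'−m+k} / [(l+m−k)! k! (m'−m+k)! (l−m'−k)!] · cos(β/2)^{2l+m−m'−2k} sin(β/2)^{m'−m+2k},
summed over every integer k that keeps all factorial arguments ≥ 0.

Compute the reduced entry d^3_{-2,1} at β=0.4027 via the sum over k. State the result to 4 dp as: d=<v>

d=0.0466

d^3_{-2,1}(β=0.4027) via the finite sum:
Half-angle: c=0.979797, s=0.199992. N=√(1·120·24·2)=75.894664
Admissible k: 3..4 (factorial args all ≥0)
  k=3: (−1)^0·75.8947/(12)·0.9798^3·0.2000^3 = +0.047586
  k=4: (−1)^1·75.8947/(24)·0.9798^1·0.2000^5 = -0.000991
d^3_{-2,1}(0.4027) = +0.047586 -0.000991 = +0.046595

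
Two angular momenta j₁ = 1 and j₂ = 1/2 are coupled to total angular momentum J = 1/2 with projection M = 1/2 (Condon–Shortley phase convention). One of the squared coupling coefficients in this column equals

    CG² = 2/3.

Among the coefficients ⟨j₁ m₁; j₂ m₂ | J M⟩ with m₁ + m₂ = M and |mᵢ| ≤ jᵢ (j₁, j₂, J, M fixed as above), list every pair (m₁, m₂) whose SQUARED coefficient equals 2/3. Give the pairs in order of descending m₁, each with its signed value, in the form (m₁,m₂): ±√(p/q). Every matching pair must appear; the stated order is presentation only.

(1,-1/2): +√(2/3)

Admissible pairs with m₁+m₂ = M = 1/2: (0,1/2), (1,-1/2)
  (m₁,m₂)=(1,-1/2): CG² = 2/3, CG = +√(2/3)   ← matches the target
  (m₁,m₂)=(0,1/2): CG² = 1/3, CG = −√(1/3)
Pairs with CG² = 2/3: (1,-1/2): +√(2/3)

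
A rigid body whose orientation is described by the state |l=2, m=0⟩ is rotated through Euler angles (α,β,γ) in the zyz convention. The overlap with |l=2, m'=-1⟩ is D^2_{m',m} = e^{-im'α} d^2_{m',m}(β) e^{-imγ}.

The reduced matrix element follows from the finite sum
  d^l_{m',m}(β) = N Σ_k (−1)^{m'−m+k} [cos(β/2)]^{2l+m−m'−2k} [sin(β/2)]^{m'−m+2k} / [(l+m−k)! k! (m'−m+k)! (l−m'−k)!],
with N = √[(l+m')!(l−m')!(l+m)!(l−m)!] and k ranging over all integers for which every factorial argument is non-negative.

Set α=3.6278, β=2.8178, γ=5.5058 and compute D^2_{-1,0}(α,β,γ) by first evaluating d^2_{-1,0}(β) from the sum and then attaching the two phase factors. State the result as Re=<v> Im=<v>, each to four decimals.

D^2_{-1,0}(3.6278,2.8178,5.5058) = e^{-i·-1·3.6278}·d^2_{-1,0}(2.8178)·e^{-i·0·5.5058}. Compute d first:
With c≡cos(β/2)=0.161190 and s≡sin(β/2)=0.986923, N=[1·6·2·2]^{1/2}=4.898979
k∈{1,2} keeps every argument non-negative
  k=1: (−1)^0·4.8990/(2)·0.1612^3·0.9869^1 = +0.010124
  k=2: (−1)^1·4.8990/(2)·0.1612^1·0.9869^3 = -0.379546
d^2_{-1,0}(2.8178) = +0.010124 -0.379546 = -0.369421
D = (-0.884111-0.467276i)·(-0.369421)·(+1.000000+0.000000i) = +0.326610+0.172622i

Re=0.3266 Im=0.1726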